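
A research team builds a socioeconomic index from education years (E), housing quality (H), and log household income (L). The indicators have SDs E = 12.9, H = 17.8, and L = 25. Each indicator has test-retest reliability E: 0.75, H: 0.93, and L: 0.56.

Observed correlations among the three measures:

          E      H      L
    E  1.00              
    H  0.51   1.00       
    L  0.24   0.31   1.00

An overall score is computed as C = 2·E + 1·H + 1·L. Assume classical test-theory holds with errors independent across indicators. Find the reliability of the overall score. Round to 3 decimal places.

0.826

Var(C) = 2²·12.9² + 17.8² + 25² + 2·[2·12.9·17.8·0.51 + 2·12.9·25·0.24 + 17.8·25·0.31] = 1607.48 + 1053.92 = 2661.4.
Under uncorrelated errors the observed covariances equal the true-score covariances, so only the own-variance terms attenuate.
True-score variance = [2²·12.9²·0.75 + 17.8²·0.93 + 25²·0.56] + 1053.92 = 1143.89 + 1053.92 = 2197.82.
Reliability = 2197.82 / 2661.4 = 0.826.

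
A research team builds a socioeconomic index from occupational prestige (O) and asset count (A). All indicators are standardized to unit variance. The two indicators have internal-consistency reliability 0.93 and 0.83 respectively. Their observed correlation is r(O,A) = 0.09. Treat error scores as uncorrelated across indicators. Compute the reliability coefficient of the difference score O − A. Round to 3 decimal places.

0.868

Var(O−A) = 1 + 1 − 2·0.09 = 2 − 0.18 = 1.82.
Because errors are independent across components, Cov(Tᵢ,Tⱼ) = Cov(Xᵢ,Xⱼ); the off-diagonal part of the true-score variance is the same as above.
True-score variance = [0.93 + 0.83] − 0.18 = 1.76 − 0.18 = 1.58.
Reliability = 1.58 / 1.82 = 0.868.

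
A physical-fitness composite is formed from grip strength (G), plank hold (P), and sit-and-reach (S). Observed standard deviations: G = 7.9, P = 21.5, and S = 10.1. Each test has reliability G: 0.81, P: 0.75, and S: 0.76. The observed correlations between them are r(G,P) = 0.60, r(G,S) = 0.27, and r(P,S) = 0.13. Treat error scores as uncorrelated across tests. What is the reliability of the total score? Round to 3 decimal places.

Var(G+P+S) = 7.9² + 21.5² + 10.1² + 2·[7.9·21.5·0.60 + 7.9·10.1·0.27 + 21.5·10.1·0.13] = 626.67 + 303.366 = 930.036.
Under uncorrelated errors the observed covariances equal the true-score covariances, so only the own-variance terms attenuate.
True-score variance = [7.9²·0.81 + 21.5²·0.75 + 10.1²·0.76] + 303.366 = 474.767 + 303.366 = 778.133.
Reliability = 778.133 / 930.036 = 0.837.

0.837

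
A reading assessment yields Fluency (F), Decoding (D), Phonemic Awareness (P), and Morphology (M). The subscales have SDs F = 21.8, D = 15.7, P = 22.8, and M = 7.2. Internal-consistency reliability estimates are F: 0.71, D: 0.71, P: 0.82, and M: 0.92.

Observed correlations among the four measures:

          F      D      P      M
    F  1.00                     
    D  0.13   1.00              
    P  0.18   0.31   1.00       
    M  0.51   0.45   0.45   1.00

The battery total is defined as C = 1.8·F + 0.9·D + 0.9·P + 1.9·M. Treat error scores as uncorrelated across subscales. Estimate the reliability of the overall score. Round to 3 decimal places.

0.849

Var(C) = 1.8²·21.8² + 0.9²·15.7² + 0.9²·22.8² + 1.9²·7.2² + 2·[1.62·21.8·15.7·0.13 + 1.62·21.8·22.8·0.18 + 3.42·21.8·7.2·0.51 + 0.81·15.7·22.8·0.31 + 1.71·15.7·7.2·0.45 + 1.71·22.8·7.2·0.45] = 2347.65 + 1587.95 = 3935.6.
With uncorrelated errors the cross-covariances are all true-score covariance, so they carry over unchanged; only the diagonal terms shrink to ρᵢσᵢ².
True-score variance = [1.8²·21.8²·0.71 + 0.9²·15.7²·0.71 + 0.9²·22.8²·0.82 + 1.9²·7.2²·0.92] + 1587.95 = 1752.45 + 1587.95 = 3340.4.
Reliability = 3340.4 / 3935.6 = 0.849.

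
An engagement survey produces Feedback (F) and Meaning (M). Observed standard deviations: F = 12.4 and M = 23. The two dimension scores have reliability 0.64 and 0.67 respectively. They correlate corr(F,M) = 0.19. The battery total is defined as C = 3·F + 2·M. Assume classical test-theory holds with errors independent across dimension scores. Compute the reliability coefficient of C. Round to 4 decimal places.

Var(C) = 3²·12.4² + 2²·23² + 2·[6·12.4·23·0.19] = 3499.84 + 650.256 = 4150.1.
Because errors are independent across components, Cov(Tᵢ,Tⱼ) = Cov(Xᵢ,Xⱼ); the off-diagonal part of the true-score variance is the same as above.
True-score variance = [3²·12.4²·0.64 + 2²·23²·0.67] + 650.256 = 2303.38 + 650.256 = 2953.63.
Reliability = 2953.63 / 4150.1 = 0.7117.

0.7117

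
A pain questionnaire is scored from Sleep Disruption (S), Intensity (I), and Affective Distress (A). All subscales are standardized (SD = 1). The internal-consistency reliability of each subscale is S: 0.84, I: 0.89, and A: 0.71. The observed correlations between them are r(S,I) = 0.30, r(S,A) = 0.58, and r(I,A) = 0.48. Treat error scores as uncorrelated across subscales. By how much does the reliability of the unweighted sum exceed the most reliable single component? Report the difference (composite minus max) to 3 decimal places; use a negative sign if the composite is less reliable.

0.012

Var(sum) = 3 + 2.72 = 5.72; true-score variance = 2.44 + 2.72 = 5.16; composite reliability = 0.9021.
Max component reliability = 0.8900.
Difference = 0.9021 − 0.8900 = 0.012.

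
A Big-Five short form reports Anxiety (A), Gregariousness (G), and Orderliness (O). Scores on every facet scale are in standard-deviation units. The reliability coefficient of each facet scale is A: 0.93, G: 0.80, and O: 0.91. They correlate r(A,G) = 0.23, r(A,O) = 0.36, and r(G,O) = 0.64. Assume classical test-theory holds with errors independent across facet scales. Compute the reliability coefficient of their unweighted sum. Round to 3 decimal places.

Var(A+G+O) = 3 + 2·[0.23 + 0.36 + 0.64] = 3 + 2.46 = 5.46.
With uncorrelated errors the cross-covariances are all true-score covariance, so they carry over unchanged; only the diagonal terms shrink to ρᵢσᵢ².
True-score variance = [0.93 + 0.80 + 0.91] + 2.46 = 2.64 + 2.46 = 5.1.
Reliability = 5.1 / 5.46 = 0.934.

0.934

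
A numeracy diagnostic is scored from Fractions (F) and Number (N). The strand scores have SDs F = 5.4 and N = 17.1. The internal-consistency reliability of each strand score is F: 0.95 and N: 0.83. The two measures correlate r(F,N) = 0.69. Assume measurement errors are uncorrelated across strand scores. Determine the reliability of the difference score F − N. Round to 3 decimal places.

Var(F−N) = 5.4² + 17.1² − 2·5.4·17.1·0.69 = 321.57 − 127.429 = 194.141.
With uncorrelated errors the cross-covariances are all true-score covariance, so they carry over unchanged; only the diagonal terms shrink to ρᵢσᵢ².
True-score variance = [5.4²·0.95 + 17.1²·0.83] − 127.429 = 270.402 − 127.429 = 142.973.
Reliability = 142.973 / 194.141 = 0.736.

0.736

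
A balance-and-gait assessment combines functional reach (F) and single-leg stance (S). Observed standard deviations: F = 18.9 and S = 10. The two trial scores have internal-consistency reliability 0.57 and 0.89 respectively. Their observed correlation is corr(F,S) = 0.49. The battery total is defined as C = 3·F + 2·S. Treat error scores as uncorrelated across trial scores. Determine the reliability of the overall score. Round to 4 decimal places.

Var(C) = 3²·18.9² + 2²·10² + 2·[6·18.9·10·0.49] = 3614.89 + 1111.32 = 4726.21.
Because errors are independent across components, Cov(Tᵢ,Tⱼ) = Cov(Xᵢ,Xⱼ); the off-diagonal part of the true-score variance is the same as above.
True-score variance = [3²·18.9²·0.57 + 2²·10²·0.89] + 1111.32 = 2188.49 + 1111.32 = 3299.81.
Reliability = 3299.81 / 4726.21 = 0.6982.

0.6982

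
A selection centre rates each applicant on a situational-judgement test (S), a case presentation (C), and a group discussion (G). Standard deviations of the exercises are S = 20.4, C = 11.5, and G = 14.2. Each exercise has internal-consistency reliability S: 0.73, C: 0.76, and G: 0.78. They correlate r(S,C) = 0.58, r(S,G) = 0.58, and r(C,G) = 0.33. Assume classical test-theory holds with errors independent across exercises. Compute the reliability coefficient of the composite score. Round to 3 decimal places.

0.871

Var(S+C+G) = 20.4² + 11.5² + 14.2² + 2·[20.4·11.5·0.58 + 20.4·14.2·0.58 + 11.5·14.2·0.33] = 750.05 + 715.943 = 1465.99.
Under uncorrelated errors the observed covariances equal the true-score covariances, so only the own-variance terms attenuate.
True-score variance = [20.4²·0.73 + 11.5²·0.76 + 14.2²·0.78] + 715.943 = 561.586 + 715.943 = 1277.53.
Reliability = 1277.53 / 1465.99 = 0.871.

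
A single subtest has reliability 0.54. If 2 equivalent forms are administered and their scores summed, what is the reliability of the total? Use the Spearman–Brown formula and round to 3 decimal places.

0.701

ρ_k = kρ / (1 + (k−1)ρ) = 2·0.54 / (1 + 1·0.54) = 1.080 / 1.540 = 0.701.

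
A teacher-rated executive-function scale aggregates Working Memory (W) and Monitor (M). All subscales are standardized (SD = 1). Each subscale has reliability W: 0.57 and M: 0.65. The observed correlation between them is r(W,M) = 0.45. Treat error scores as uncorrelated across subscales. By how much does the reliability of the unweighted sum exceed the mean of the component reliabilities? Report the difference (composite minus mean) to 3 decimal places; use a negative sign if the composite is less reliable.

Var(sum) = 2 + 0.9 = 2.9; true-score variance = 1.22 + 0.9 = 2.12; composite reliability = 0.7310.
Mean component reliability = 0.6100.
Difference = 0.7310 − 0.6100 = 0.121.

0.121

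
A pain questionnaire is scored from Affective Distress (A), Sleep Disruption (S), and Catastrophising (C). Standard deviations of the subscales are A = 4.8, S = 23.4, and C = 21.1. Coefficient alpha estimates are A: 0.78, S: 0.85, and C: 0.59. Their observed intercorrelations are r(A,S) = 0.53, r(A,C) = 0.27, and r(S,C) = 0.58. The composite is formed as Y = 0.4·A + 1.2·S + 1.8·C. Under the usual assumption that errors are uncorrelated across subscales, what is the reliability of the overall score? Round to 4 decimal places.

0.8009

Var(Y) = 0.4²·4.8² + 1.2²·23.4² + 1.8²·21.1² + 2·[0.48·4.8·23.4·0.53 + 0.72·4.8·21.1·0.27 + 2.16·23.4·21.1·0.58] = 2234.65 + 1333.64 = 3568.29.
Under uncorrelated errors the observed covariances equal the true-score covariances, so only the own-variance terms attenuate.
True-score variance = [0.4²·4.8²·0.78 + 1.2²·23.4²·0.85 + 1.8²·21.1²·0.59] + 1333.64 = 1524.15 + 1333.64 = 2857.79.
Reliability = 2857.79 / 3568.29 = 0.8009.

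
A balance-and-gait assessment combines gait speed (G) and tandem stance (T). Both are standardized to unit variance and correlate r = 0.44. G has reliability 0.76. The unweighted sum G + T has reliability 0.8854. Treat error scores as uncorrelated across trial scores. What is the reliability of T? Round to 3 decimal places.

0.910

Var(G+T) = 2 + 2·0.44 = 2.880.
True-score variance = ρ_G + ρ_T + 2·0.44, so 0.8854 = (0.76 + ρ_T + 0.88) / 2.880.
ρ_T = 0.8854·2.880 − 0.76 − 0.88 = 0.910.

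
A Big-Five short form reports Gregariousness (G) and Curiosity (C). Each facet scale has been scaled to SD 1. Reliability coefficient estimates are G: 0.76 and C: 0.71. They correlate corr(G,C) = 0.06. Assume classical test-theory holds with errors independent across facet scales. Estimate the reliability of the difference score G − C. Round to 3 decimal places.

Var(G−C) = 1 + 1 − 2·0.06 = 2 − 0.12 = 1.88.
Under uncorrelated errors the observed covariances equal the true-score covariances, so only the own-variance terms attenuate.
True-score variance = [0.76 + 0.71] − 0.12 = 1.47 − 0.12 = 1.35.
Reliability = 1.35 / 1.88 = 0.718.

0.718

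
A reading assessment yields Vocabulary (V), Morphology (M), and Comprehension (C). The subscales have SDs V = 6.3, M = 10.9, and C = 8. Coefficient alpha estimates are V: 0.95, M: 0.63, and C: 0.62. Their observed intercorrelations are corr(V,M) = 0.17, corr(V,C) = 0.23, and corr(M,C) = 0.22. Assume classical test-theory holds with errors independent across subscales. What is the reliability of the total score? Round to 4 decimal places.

0.7714

Var(V+M+C) = 6.3² + 10.9² + 8² + 2·[6.3·10.9·0.17 + 6.3·8·0.23 + 10.9·8·0.22] = 222.5 + 84.8998 = 307.4.
With uncorrelated errors the cross-covariances are all true-score covariance, so they carry over unchanged; only the diagonal terms shrink to ρᵢσᵢ².
True-score variance = [6.3²·0.95 + 10.9²·0.63 + 8²·0.62] + 84.8998 = 152.236 + 84.8998 = 237.136.
Reliability = 237.136 / 307.4 = 0.7714.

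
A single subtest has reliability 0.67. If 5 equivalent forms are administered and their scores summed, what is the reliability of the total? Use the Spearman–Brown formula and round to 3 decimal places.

0.910

ρ_k = kρ / (1 + (k−1)ρ) = 5·0.67 / (1 + 4·0.67) = 3.350 / 3.680 = 0.910.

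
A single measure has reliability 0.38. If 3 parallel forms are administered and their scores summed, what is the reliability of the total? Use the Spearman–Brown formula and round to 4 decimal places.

0.6477

ρ_k = kρ / (1 + (k−1)ρ) = 3·0.38 / (1 + 2·0.38) = 1.140 / 1.760 = 0.6477.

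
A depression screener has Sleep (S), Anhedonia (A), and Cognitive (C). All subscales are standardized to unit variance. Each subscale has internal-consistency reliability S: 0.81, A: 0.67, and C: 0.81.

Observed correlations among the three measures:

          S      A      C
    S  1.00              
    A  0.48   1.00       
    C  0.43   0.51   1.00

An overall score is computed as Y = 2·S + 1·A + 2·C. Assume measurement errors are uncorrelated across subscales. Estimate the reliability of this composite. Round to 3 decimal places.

Var(Y) = 2² + 1 + 2² + 2·[2·0.48 + 4·0.43 + 2·0.51] = 9 + 7.4 = 16.4.
Under uncorrelated errors the observed covariances equal the true-score covariances, so only the own-variance terms attenuate.
True-score variance = [2²·0.81 + 0.67 + 2²·0.81] + 7.4 = 7.15 + 7.4 = 14.55.
Reliability = 14.55 / 16.4 = 0.887.

0.887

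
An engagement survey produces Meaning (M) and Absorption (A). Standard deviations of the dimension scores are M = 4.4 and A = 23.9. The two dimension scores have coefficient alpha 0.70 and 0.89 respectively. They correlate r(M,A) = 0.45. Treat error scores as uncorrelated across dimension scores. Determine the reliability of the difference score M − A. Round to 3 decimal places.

Var(M−A) = 4.4² + 23.9² − 2·4.4·23.9·0.45 = 590.57 − 94.644 = 495.926.
Because errors are independent across components, Cov(Tᵢ,Tⱼ) = Cov(Xᵢ,Xⱼ); the off-diagonal part of the true-score variance is the same as above.
True-score variance = [4.4²·0.70 + 23.9²·0.89] − 94.644 = 521.929 − 94.644 = 427.285.
Reliability = 427.285 / 495.926 = 0.862.

0.862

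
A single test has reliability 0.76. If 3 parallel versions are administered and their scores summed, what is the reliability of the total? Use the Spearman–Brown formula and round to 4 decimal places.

0.9048

ρ_k = kρ / (1 + (k−1)ρ) = 3·0.76 / (1 + 2·0.76) = 2.280 / 2.520 = 0.9048.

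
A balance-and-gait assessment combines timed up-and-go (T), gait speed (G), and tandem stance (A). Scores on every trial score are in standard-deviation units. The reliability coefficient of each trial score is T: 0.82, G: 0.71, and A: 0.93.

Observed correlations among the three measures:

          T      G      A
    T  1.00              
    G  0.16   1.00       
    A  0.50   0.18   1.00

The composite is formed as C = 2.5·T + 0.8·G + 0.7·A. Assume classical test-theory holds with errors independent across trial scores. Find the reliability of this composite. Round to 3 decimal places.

Var(C) = 2.5² + 0.8² + 0.7² + 2·[2·0.16 + 1.75·0.50 + 0.56·0.18] = 7.38 + 2.5916 = 9.9716.
Under uncorrelated errors the observed covariances equal the true-score covariances, so only the own-variance terms attenuate.
True-score variance = [2.5²·0.82 + 0.8²·0.71 + 0.7²·0.93] + 2.5916 = 6.0351 + 2.5916 = 8.6267.
Reliability = 8.6267 / 9.9716 = 0.865.

0.865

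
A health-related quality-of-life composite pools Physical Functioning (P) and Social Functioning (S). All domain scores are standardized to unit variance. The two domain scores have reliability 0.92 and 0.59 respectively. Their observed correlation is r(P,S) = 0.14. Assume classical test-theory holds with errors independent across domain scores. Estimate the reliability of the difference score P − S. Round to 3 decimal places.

Var(P−S) = 1 + 1 − 2·0.14 = 2 − 0.28 = 1.72.
Under uncorrelated errors the observed covariances equal the true-score covariances, so only the own-variance terms attenuate.
True-score variance = [0.92 + 0.59] − 0.28 = 1.51 − 0.28 = 1.23.
Reliability = 1.23 / 1.72 = 0.715.

0.715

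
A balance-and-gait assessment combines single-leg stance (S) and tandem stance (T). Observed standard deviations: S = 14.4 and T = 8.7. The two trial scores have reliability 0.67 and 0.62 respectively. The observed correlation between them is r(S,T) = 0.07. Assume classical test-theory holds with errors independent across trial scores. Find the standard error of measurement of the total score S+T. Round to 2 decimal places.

Var(total) = 283.05 + 17.5392 = 300.589.
True-score variance = 185.859 + 17.5392 = 203.398, so reliability = 0.6767.
Error variance = 300.589 − 203.398 = 97.191; SEM = √97.191 = 9.86.

9.86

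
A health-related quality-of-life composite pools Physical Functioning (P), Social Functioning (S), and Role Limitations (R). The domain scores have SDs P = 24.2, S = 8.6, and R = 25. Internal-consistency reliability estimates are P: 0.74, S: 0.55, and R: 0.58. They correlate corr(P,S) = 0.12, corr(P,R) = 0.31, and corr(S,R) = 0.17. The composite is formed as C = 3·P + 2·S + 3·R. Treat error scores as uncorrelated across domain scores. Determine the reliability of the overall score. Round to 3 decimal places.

0.747

Var(C) = 3²·24.2² + 2²·8.6² + 3²·25² + 2·[6·24.2·8.6·0.12 + 9·24.2·25·0.31 + 6·8.6·25·0.17] = 11191.6 + 4114.19 = 15305.8.
Under uncorrelated errors the observed covariances equal the true-score covariances, so only the own-variance terms attenuate.
True-score variance = [3²·24.2²·0.74 + 2²·8.6²·0.55 + 3²·25²·0.58] + 4114.19 = 7325.57 + 4114.19 = 11439.8.
Reliability = 11439.8 / 15305.8 = 0.747.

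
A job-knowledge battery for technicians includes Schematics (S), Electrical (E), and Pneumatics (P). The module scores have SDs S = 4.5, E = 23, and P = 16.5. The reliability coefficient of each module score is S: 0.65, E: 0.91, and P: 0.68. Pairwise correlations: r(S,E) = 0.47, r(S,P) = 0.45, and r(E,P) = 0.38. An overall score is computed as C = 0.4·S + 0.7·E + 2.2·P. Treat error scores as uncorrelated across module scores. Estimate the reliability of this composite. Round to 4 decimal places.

0.7886

Var(C) = 0.4²·4.5² + 0.7²·23² + 2.2²·16.5² + 2·[0.28·4.5·23·0.47 + 0.88·4.5·16.5·0.45 + 1.54·23·16.5·0.38] = 1580.14 + 530.214 = 2110.35.
With uncorrelated errors the cross-covariances are all true-score covariance, so they carry over unchanged; only the diagonal terms shrink to ρᵢσᵢ².
True-score variance = [0.4²·4.5²·0.65 + 0.7²·23²·0.91 + 2.2²·16.5²·0.68] + 530.214 = 1134.02 + 530.214 = 1664.23.
Reliability = 1664.23 / 2110.35 = 0.7886.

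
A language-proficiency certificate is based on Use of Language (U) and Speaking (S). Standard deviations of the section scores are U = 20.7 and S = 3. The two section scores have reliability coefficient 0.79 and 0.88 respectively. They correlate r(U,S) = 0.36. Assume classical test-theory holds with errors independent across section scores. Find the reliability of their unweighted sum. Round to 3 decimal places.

Var(U+S) = 20.7² + 3² + 2·[20.7·3·0.36] = 437.49 + 44.712 = 482.202.
With uncorrelated errors the cross-covariances are all true-score covariance, so they carry over unchanged; only the diagonal terms shrink to ρᵢσᵢ².
True-score variance = [20.7²·0.79 + 3²·0.88] + 44.712 = 346.427 + 44.712 = 391.139.
Reliability = 391.139 / 482.202 = 0.811.

0.811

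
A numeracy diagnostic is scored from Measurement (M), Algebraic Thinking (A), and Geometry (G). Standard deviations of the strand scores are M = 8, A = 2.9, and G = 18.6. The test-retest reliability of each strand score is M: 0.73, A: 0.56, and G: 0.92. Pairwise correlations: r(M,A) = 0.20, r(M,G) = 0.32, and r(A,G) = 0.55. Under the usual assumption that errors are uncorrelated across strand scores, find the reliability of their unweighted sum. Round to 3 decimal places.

0.916

Var(M+A+G) = 8² + 2.9² + 18.6² + 2·[8·2.9·0.20 + 8·18.6·0.32 + 2.9·18.6·0.55] = 418.37 + 163.846 = 582.216.
With uncorrelated errors the cross-covariances are all true-score covariance, so they carry over unchanged; only the diagonal terms shrink to ρᵢσᵢ².
True-score variance = [8²·0.73 + 2.9²·0.56 + 18.6²·0.92] + 163.846 = 369.713 + 163.846 = 533.559.
Reliability = 533.559 / 582.216 = 0.916.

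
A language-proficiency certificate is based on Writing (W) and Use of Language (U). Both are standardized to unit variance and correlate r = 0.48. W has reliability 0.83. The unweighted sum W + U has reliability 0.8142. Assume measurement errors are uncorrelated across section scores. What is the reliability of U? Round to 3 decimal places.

0.620

Var(W+U) = 2 + 2·0.48 = 2.960.
True-score variance = ρ_W + ρ_U + 2·0.48, so 0.8142 = (0.83 + ρ_U + 0.96) / 2.960.
ρ_U = 0.8142·2.960 − 0.83 − 0.96 = 0.620.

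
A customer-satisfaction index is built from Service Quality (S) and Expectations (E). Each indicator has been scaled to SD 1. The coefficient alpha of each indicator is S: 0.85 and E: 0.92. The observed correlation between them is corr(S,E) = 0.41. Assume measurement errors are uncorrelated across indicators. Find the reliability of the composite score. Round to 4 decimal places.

0.9184

Var(S+E) = 2 + 2·[0.41] = 2 + 0.82 = 2.82.
Under uncorrelated errors the observed covariances equal the true-score covariances, so only the own-variance terms attenuate.
True-score variance = [0.85 + 0.92] + 0.82 = 1.77 + 0.82 = 2.59.
Reliability = 2.59 / 2.82 = 0.9184.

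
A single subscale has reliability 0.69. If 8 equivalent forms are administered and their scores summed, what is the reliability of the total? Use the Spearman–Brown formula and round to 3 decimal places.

0.947

ρ_k = kρ / (1 + (k−1)ρ) = 8·0.69 / (1 + 7·0.69) = 5.520 / 5.830 = 0.947.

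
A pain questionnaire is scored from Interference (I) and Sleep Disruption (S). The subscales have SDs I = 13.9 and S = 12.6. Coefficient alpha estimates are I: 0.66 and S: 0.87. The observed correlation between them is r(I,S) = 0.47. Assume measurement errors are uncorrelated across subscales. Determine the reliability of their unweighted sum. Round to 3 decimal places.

0.833

Var(I+S) = 13.9² + 12.6² + 2·[13.9·12.6·0.47] = 351.97 + 164.632 = 516.602.
Because errors are independent across components, Cov(Tᵢ,Tⱼ) = Cov(Xᵢ,Xⱼ); the off-diagonal part of the true-score variance is the same as above.
True-score variance = [13.9²·0.66 + 12.6²·0.87] + 164.632 = 265.64 + 164.632 = 430.271.
Reliability = 430.271 / 516.602 = 0.833.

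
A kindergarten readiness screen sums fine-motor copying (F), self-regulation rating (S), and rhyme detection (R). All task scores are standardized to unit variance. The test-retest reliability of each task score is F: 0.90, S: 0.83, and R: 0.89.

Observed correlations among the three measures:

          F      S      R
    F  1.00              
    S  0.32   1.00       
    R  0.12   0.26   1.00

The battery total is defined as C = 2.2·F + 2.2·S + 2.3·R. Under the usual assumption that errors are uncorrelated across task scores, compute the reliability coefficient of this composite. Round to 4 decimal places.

0.9138

Var(C) = 2.2² + 2.2² + 2.3² + 2·[4.84·0.32 + 5.06·0.12 + 5.06·0.26] = 14.97 + 6.9432 = 21.9132.
Under uncorrelated errors the observed covariances equal the true-score covariances, so only the own-variance terms attenuate.
True-score variance = [2.2²·0.90 + 2.2²·0.83 + 2.3²·0.89] + 6.9432 = 13.0813 + 6.9432 = 20.0245.
Reliability = 20.0245 / 21.9132 = 0.9138.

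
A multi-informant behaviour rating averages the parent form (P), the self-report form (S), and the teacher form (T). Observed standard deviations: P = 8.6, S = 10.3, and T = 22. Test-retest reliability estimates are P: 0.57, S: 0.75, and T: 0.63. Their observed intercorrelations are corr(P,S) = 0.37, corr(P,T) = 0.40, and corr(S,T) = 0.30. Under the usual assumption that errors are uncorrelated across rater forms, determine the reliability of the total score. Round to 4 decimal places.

Var(P+S+T) = 8.6² + 10.3² + 22² + 2·[8.6·10.3·0.37 + 8.6·22·0.40 + 10.3·22·0.30] = 664.05 + 352.869 = 1016.92.
Under uncorrelated errors the observed covariances equal the true-score covariances, so only the own-variance terms attenuate.
True-score variance = [8.6²·0.57 + 10.3²·0.75 + 22²·0.63] + 352.869 = 426.645 + 352.869 = 779.514.
Reliability = 779.514 / 1016.92 = 0.7665.

0.7665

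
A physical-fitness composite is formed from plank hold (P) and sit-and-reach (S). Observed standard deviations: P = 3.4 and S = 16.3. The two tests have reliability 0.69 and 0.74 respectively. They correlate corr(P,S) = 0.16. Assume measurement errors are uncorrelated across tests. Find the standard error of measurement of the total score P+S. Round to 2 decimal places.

8.52

Var(total) = 277.25 + 17.7344 = 294.984.
True-score variance = 204.587 + 17.7344 = 222.321, so reliability = 0.7537.
Error variance = 294.984 − 222.321 = 72.663; SEM = √72.663 = 8.52.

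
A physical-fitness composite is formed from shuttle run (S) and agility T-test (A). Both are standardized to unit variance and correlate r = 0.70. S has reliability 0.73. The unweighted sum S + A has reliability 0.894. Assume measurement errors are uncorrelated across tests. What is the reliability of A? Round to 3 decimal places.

0.910

Var(S+A) = 2 + 2·0.70 = 3.400.
True-score variance = ρ_S + ρ_A + 2·0.70, so 0.894 = (0.73 + ρ_A + 1.40) / 3.400.
ρ_A = 0.894·3.400 − 0.73 − 1.40 = 0.910.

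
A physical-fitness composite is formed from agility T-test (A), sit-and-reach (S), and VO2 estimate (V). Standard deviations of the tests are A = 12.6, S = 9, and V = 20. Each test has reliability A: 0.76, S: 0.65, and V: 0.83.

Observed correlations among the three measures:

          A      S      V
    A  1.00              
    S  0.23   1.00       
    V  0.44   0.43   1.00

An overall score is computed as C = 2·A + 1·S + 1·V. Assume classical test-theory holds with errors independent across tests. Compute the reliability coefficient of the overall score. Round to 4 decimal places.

0.8632

Var(C) = 2²·12.6² + 9² + 20² + 2·[2·12.6·9·0.23 + 2·12.6·20·0.44 + 9·20·0.43] = 1116.04 + 702.648 = 1818.69.
Under uncorrelated errors the observed covariances equal the true-score covariances, so only the own-variance terms attenuate.
True-score variance = [2²·12.6²·0.76 + 9²·0.65 + 20²·0.83] + 702.648 = 867.28 + 702.648 = 1569.93.
Reliability = 1569.93 / 1818.69 = 0.8632.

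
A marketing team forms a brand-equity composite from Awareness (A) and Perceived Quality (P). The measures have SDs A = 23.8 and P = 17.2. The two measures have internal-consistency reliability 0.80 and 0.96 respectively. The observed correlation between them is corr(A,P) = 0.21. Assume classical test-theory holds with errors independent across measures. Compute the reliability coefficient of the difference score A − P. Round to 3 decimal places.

0.819

Var(A−P) = 23.8² + 17.2² − 2·23.8·17.2·0.21 = 862.28 − 171.931 = 690.349.
With uncorrelated errors the cross-covariances are all true-score covariance, so they carry over unchanged; only the diagonal terms shrink to ρᵢσᵢ².
True-score variance = [23.8²·0.80 + 17.2²·0.96] − 171.931 = 737.158 − 171.931 = 565.227.
Reliability = 565.227 / 690.349 = 0.819.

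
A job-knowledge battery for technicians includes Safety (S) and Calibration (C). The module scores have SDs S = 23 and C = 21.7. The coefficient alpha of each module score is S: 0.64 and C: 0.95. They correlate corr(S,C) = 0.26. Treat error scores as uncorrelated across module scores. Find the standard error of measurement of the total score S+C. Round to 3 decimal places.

Var(total) = 999.89 + 259.532 = 1259.42.
True-score variance = 785.905 + 259.532 = 1045.44, so reliability = 0.8301.
Error variance = 1259.42 − 1045.44 = 213.985; SEM = √213.985 = 14.628.

14.628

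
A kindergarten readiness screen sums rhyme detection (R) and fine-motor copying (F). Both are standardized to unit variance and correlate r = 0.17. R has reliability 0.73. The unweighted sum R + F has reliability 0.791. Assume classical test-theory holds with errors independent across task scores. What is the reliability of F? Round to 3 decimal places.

Var(R+F) = 2 + 2·0.17 = 2.340.
True-score variance = ρ_R + ρ_F + 2·0.17, so 0.791 = (0.73 + ρ_F + 0.34) / 2.340.
ρ_F = 0.791·2.340 − 0.73 − 0.34 = 0.781.

0.781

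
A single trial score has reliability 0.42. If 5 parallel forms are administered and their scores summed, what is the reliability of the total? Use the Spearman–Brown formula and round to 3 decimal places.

ρ_k = kρ / (1 + (k−1)ρ) = 5·0.42 / (1 + 4·0.42) = 2.100 / 2.680 = 0.784.

0.784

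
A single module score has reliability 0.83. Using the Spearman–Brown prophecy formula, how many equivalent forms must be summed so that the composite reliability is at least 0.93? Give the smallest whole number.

3

k ≥ ρ*(1−ρ₁)/(ρ₁(1−ρ*)) = 0.93·0.17 / (0.83·0.07) = 2.721.
Smallest integer k = 3.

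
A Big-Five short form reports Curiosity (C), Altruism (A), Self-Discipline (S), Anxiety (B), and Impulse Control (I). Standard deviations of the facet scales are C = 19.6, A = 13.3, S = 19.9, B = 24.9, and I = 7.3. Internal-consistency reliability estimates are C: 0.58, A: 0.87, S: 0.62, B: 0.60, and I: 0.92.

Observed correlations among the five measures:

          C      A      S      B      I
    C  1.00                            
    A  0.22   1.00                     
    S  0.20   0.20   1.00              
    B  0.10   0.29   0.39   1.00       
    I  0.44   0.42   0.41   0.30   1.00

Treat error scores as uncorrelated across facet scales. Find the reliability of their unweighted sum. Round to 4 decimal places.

Var(C+A+S+B+I) = 19.6² + 13.3² + 19.9² + 24.9² + 7.3² + 2·[19.6·13.3·0.22 + 19.6·19.9·0.20 + 19.6·24.9·0.10 + 19.6·7.3·0.44 + 13.3·19.9·0.20 + 13.3·24.9·0.29 + 13.3·7.3·0.42 + 19.9·24.9·0.39 + 19.9·7.3·0.41 + 24.9·7.3·0.30] = 1630.36 + 1488.42 = 3118.78.
Under uncorrelated errors the observed covariances equal the true-score covariances, so only the own-variance terms attenuate.
True-score variance = [19.6²·0.58 + 13.3²·0.87 + 19.9²·0.62 + 24.9²·0.60 + 7.3²·0.92] + 1488.42 = 1043.27 + 1488.42 = 2531.68.
Reliability = 2531.68 / 3118.78 = 0.8118.

0.8118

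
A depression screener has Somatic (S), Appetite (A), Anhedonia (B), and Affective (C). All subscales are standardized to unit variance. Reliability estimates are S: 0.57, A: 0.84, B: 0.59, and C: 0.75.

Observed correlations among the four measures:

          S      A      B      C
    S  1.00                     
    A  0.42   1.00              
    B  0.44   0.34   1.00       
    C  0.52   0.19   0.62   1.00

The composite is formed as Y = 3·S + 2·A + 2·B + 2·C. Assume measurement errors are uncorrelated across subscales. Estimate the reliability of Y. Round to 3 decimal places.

0.847

Var(Y) = 3² + 2² + 2² + 2² + 2·[6·0.42 + 6·0.44 + 6·0.52 + 4·0.34 + 4·0.19 + 4·0.62] = 21 + 25.76 = 46.76.
With uncorrelated errors the cross-covariances are all true-score covariance, so they carry over unchanged; only the diagonal terms shrink to ρᵢσᵢ².
True-score variance = [3²·0.57 + 2²·0.84 + 2²·0.59 + 2²·0.75] + 25.76 = 13.85 + 25.76 = 39.61.
Reliability = 39.61 / 46.76 = 0.847.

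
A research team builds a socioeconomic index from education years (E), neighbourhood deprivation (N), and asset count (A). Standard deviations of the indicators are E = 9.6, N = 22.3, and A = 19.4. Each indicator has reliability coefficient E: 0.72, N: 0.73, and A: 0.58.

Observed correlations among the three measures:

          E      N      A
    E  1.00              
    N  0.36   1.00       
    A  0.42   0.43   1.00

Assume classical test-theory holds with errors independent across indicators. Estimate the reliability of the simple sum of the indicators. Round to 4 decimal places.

0.8070

Var(E+N+A) = 9.6² + 22.3² + 19.4² + 2·[9.6·22.3·0.36 + 9.6·19.4·0.42 + 22.3·19.4·0.43] = 965.81 + 682.632 = 1648.44.
With uncorrelated errors the cross-covariances are all true-score covariance, so they carry over unchanged; only the diagonal terms shrink to ρᵢσᵢ².
True-score variance = [9.6²·0.72 + 22.3²·0.73 + 19.4²·0.58] + 682.632 = 647.666 + 682.632 = 1330.3.
Reliability = 1330.3 / 1648.44 = 0.8070.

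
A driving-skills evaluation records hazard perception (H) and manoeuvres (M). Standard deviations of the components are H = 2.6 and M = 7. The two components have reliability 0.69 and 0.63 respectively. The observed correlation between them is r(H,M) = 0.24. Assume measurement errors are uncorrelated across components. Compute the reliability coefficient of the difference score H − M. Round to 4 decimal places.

Var(H−M) = 2.6² + 7² − 2·2.6·7·0.24 = 55.76 − 8.736 = 47.024.
With uncorrelated errors the cross-covariances are all true-score covariance, so they carry over unchanged; only the diagonal terms shrink to ρᵢσᵢ².
True-score variance = [2.6²·0.69 + 7²·0.63] − 8.736 = 35.5344 − 8.736 = 26.7984.
Reliability = 26.7984 / 47.024 = 0.5699.

0.5699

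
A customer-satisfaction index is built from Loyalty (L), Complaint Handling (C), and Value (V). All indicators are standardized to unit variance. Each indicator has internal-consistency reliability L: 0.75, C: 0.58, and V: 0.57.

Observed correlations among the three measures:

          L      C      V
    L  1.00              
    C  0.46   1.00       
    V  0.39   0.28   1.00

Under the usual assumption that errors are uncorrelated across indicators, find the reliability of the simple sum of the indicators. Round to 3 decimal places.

0.791

Var(L+C+V) = 3 + 2·[0.46 + 0.39 + 0.28] = 3 + 2.26 = 5.26.
Under uncorrelated errors the observed covariances equal the true-score covariances, so only the own-variance terms attenuate.
True-score variance = [0.75 + 0.58 + 0.57] + 2.26 = 1.9 + 2.26 = 4.16.
Reliability = 4.16 / 5.26 = 0.791.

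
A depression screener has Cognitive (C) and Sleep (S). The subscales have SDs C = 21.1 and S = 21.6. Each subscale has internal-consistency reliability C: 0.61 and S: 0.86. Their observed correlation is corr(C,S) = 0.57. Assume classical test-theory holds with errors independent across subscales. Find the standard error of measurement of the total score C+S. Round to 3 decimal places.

15.458

Var(total) = 911.77 + 519.566 = 1431.34.
True-score variance = 672.82 + 519.566 = 1192.39, so reliability = 0.8331.
Error variance = 1431.34 − 1192.39 = 238.95; SEM = √238.95 = 15.458.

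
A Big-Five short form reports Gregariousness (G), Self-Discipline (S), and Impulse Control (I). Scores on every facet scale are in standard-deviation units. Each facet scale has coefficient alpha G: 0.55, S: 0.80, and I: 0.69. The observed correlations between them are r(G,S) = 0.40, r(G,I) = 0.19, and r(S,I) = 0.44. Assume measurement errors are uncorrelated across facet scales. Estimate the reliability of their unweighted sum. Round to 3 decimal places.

0.810

Var(G+S+I) = 3 + 2·[0.40 + 0.19 + 0.44] = 3 + 2.06 = 5.06.
With uncorrelated errors the cross-covariances are all true-score covariance, so they carry over unchanged; only the diagonal terms shrink to ρᵢσᵢ².
True-score variance = [0.55 + 0.80 + 0.69] + 2.06 = 2.04 + 2.06 = 4.1.
Reliability = 4.1 / 5.06 = 0.810.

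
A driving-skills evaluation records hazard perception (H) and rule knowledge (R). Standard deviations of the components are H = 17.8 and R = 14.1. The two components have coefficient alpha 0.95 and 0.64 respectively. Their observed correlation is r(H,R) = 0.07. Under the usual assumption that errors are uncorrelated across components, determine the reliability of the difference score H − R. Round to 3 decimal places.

0.818

Var(H−R) = 17.8² + 14.1² − 2·17.8·14.1·0.07 = 515.65 − 35.1372 = 480.513.
Under uncorrelated errors the observed covariances equal the true-score covariances, so only the own-variance terms attenuate.
True-score variance = [17.8²·0.95 + 14.1²·0.64] − 35.1372 = 428.236 − 35.1372 = 393.099.
Reliability = 393.099 / 480.513 = 0.818.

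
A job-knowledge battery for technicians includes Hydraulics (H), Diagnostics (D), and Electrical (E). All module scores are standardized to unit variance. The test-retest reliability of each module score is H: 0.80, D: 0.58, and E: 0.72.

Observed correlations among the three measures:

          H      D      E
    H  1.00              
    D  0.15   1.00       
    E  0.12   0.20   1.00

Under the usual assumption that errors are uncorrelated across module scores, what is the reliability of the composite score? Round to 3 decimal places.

0.772

Var(H+D+E) = 3 + 2·[0.15 + 0.12 + 0.20] = 3 + 0.94 = 3.94.
Under uncorrelated errors the observed covariances equal the true-score covariances, so only the own-variance terms attenuate.
True-score variance = [0.80 + 0.58 + 0.72] + 0.94 = 2.1 + 0.94 = 3.04.
Reliability = 3.04 / 3.94 = 0.772.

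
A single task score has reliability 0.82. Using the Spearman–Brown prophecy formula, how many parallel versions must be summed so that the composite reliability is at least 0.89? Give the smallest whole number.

k ≥ ρ*(1−ρ₁)/(ρ₁(1−ρ*)) = 0.89·0.18 / (0.82·0.11) = 1.776.
Smallest integer k = 2.

2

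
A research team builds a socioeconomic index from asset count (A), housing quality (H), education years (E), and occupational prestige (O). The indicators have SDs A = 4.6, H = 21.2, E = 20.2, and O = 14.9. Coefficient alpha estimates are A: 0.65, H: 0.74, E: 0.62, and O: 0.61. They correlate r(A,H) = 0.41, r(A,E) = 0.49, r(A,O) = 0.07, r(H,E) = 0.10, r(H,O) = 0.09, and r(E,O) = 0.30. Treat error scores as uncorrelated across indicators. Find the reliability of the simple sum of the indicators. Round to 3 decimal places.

0.772

Var(A+H+E+O) = 4.6² + 21.2² + 20.2² + 14.9² + 2·[4.6·21.2·0.41 + 4.6·20.2·0.49 + 4.6·14.9·0.07 + 21.2·20.2·0.10 + 21.2·14.9·0.09 + 20.2·14.9·0.30] = 1100.65 + 503.718 = 1604.37.
Under uncorrelated errors the observed covariances equal the true-score covariances, so only the own-variance terms attenuate.
True-score variance = [4.6²·0.65 + 21.2²·0.74 + 20.2²·0.62 + 14.9²·0.61] + 503.718 = 734.75 + 503.718 = 1238.47.
Reliability = 1238.47 / 1604.37 = 0.772.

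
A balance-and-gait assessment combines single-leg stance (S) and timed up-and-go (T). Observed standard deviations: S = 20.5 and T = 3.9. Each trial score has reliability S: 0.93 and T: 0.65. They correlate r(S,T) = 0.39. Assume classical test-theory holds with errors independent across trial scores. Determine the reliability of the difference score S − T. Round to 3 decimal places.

0.907

Var(S−T) = 20.5² + 3.9² − 2·20.5·3.9·0.39 = 435.46 − 62.361 = 373.099.
With uncorrelated errors the cross-covariances are all true-score covariance, so they carry over unchanged; only the diagonal terms shrink to ρᵢσᵢ².
True-score variance = [20.5²·0.93 + 3.9²·0.65] − 62.361 = 400.719 − 62.361 = 338.358.
Reliability = 338.358 / 373.099 = 0.907.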